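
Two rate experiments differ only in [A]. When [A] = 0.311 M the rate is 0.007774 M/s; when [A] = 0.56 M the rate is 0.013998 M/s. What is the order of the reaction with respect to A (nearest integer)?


Rate is proportional to [A]^n, so rate2/rate1 = ([A]2/[A]1)^n. Take logs to solve for n.
rate2/rate1 = 0.013998 / 0.007774 = 1.8006
[A]2/[A]1 = 0.56 / 0.311 = 1.8006
n = ln(1.8006) / ln(1.8006) = 1.0
Nearest integer order:

1


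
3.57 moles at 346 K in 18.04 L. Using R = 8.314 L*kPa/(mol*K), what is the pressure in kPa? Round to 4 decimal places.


PV = nRT, solve for P = nRT / V.
nRT = 3.57 * 8.314 * 346 = 10269.6191
P = 10269.6191 / 18.04
P = 569.26935144 kPa, rounded to 4 dp:

569.2694 kPa


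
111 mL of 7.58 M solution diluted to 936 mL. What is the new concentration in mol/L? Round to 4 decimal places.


Dilution: M1*V1 = M2*V2, solve for M2.
M2 = M1*V1 / V2
M2 = 7.58 * 111 / 936
M2 = 841.38 / 936
M2 = 0.89891026 mol/L, rounded to 4 dp:

0.8989 mol/L


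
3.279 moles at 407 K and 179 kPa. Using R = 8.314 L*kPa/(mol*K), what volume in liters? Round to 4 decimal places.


PV = nRT, solve for V = nRT / P.
nRT = 3.279 * 8.314 * 407 = 11095.4736
V = 11095.4736 / 179
V = 61.98588603 L, rounded to 4 dp:

61.9859 L


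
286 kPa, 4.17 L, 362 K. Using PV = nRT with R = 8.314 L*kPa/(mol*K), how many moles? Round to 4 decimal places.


PV = nRT, solve for n = PV / (RT).
PV = 286 * 4.17 = 1192.62
RT = 8.314 * 362 = 3009.668
n = 1192.62 / 3009.668
n = 0.39626298 mol, rounded to 4 dp:

0.3963 mol


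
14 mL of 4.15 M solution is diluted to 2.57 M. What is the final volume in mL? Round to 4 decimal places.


Dilution: M1*V1 = M2*V2, solve for V2.
V2 = M1*V1 / M2
V2 = 4.15 * 14 / 2.57
V2 = 58.1 / 2.57
V2 = 22.60700389 mL, rounded to 4 dp:

22.6070 mL


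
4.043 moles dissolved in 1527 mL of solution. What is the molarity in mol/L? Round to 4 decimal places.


Convert volume to liters: V_L = V_mL / 1000.
V_L = 1527 / 1000 = 1.527 L
M = n / V_L = 4.043 / 1.527
M = 2.64767518 mol/L, rounded to 4 dp:

2.6477 mol/L


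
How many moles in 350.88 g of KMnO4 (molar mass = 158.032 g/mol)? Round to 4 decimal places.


n = mass / M
n = 350.88 / 158.032
n = 2.22030981 mol, rounded to 4 dp:

2.2203 mol


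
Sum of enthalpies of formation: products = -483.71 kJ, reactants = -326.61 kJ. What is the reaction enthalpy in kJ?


dH_rxn = sum(dH_f products) - sum(dH_f reactants)
dH_rxn = -483.71 - (-326.61)
dH_rxn = -157.1 kJ:

-157.10 kJ


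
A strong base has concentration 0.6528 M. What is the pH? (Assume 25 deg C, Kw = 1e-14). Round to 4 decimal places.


A strong base dissociates completely, so [OH-] equals the given concentration.
pOH = -log10([OH-]) = -log10(0.6528) = 0.18522
pH = 14 - pOH = 14 - 0.18522
pH = 13.81478, rounded to 4 dp:

13.8148


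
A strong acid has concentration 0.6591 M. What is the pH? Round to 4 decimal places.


A strong acid dissociates completely, so [H+] equals the given concentration.
pH = -log10([H+]) = -log10(0.6591)
pH = 0.18104869, rounded to 4 dp:

0.1810


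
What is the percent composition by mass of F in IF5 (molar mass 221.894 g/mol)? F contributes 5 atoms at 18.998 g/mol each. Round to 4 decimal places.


pct = 100 * (n_elem * M_elem) / M_total
mass_contribution = 5 * 18.998 = 94.99 g/mol
pct = 100 * 94.99 / 221.894
pct = 42.80872849 %, rounded to 4 dp:

42.8087 %


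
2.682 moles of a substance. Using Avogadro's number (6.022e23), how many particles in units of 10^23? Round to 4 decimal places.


N = n * NA, then divide by 1e23 for the requested units.
N / 1e23 = n * 6.022
N / 1e23 = 2.682 * 6.022
N / 1e23 = 16.151004, rounded to 4 dp:

16.1510


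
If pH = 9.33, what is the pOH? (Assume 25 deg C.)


At 25 deg C, pH + pOH = 14.
pOH = 14 - pH = 14 - 9.33
pOH = 4.67:

4.67


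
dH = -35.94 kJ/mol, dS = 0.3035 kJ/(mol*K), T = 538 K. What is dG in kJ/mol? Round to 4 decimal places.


Gibbs: dG = dH - T*dS (consistent units, dS already in kJ/(mol*K)).
T*dS = 538 * 0.3035 = 163.283
dG = -35.94 - (163.283)
dG = -199.223 kJ/mol, rounded to 4 dp:

-199.2230 kJ/mol


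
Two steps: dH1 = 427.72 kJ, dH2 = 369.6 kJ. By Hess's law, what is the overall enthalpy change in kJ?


Hess's law: enthalpy is a state function, so add the step enthalpies.
dH_total = dH1 + dH2 = 427.72 + (369.6)
dH_total = 797.32 kJ:

797.32 kJ


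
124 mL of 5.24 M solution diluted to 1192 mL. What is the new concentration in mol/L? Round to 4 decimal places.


Dilution: M1*V1 = M2*V2, solve for M2.
M2 = M1*V1 / V2
M2 = 5.24 * 124 / 1192
M2 = 649.76 / 1192
M2 = 0.54510067 mol/L, rounded to 4 dp:

0.5451 mol/L


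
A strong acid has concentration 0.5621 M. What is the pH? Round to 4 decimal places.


A strong acid dissociates completely, so [H+] equals the given concentration.
pH = -log10([H+]) = -log10(0.5621)
pH = 0.25018641, rounded to 4 dp:

0.2502


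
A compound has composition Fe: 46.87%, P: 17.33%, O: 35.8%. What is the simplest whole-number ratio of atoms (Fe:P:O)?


Assume 100 g of compound, divide each mass% by atomic mass to get moles, then normalize by the smallest to get a raw atom ratio.
Moles per 100 g: Fe: 46.87/55.845 = 0.8393, P: 17.33/30.974 = 0.5595, O: 35.8/15.999 = 2.2376
Raw ratio (divide by min = 0.5595): Fe: 1.5, P: 1.0, O: 3.999
Multiply by 2 to clear fractions: Fe: 3.0 ~= 3, P: 2.0 ~= 2, O: 7.999 ~= 8
Reduce by GCD to get the simplest whole-number ratio:

3:2:8


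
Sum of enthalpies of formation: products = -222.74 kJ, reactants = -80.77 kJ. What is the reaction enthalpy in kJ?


dH_rxn = sum(dH_f products) - sum(dH_f reactants)
dH_rxn = -222.74 - (-80.77)
dH_rxn = -141.97 kJ:

-141.97 kJ


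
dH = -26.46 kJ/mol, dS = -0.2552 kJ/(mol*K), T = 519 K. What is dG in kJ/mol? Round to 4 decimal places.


Gibbs: dG = dH - T*dS (consistent units, dS already in kJ/(mol*K)).
T*dS = 519 * -0.2552 = -132.4488
dG = -26.46 - (-132.4488)
dG = 105.9888 kJ/mol, rounded to 4 dp:

105.9888 kJ/mol


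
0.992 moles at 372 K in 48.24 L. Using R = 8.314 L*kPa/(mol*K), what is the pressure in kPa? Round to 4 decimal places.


PV = nRT, solve for P = nRT / V.
nRT = 0.992 * 8.314 * 372 = 3068.0655
P = 3068.0655 / 48.24
P = 63.60003109 kPa, rounded to 4 dp:

63.6000 kPa


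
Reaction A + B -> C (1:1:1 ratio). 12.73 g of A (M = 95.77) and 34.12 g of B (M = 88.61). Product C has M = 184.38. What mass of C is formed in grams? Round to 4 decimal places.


Find moles of each reactant; the smaller value is the limiting reagent in a 1:1:1 reaction, so moles_C equals moles of the limiter.
n_A = mass_A / M_A = 12.73 / 95.77 = 0.132923 mol
n_B = mass_B / M_B = 34.12 / 88.61 = 0.385058 mol
Limiting reagent: A (smaller), n_limiting = 0.132923 mol
mass_C = n_limiting * M_C = 0.132923 * 184.38
mass_C = 24.50834274 g, rounded to 4 dp:

24.5083 g


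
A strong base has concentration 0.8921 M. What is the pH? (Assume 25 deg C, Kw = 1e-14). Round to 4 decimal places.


A strong base dissociates completely, so [OH-] equals the given concentration.
pOH = -log10([OH-]) = -log10(0.8921) = 0.049586
pH = 14 - pOH = 14 - 0.049586
pH = 13.950414, rounded to 4 dp:

13.9504


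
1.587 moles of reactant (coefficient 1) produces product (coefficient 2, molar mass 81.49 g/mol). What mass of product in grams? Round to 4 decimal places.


Use the coefficient ratio to convert reactant moles to product moles, then multiply by the product's molar mass.
moles_P = moles_R * (coeff_P / coeff_R) = 1.587 * (2/1) = 3.174
mass_P = moles_P * M_P = 3.174 * 81.49
mass_P = 258.64926 g, rounded to 4 dp:

258.6493 g


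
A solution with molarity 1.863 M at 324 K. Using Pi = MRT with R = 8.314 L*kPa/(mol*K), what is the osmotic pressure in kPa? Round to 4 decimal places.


Osmotic pressure (van't Hoff): Pi = M*R*T.
RT = 8.314 * 324 = 2693.736
Pi = 1.863 * 2693.736
Pi = 5018.430168 kPa, rounded to 4 dp:

5018.4302 kPa


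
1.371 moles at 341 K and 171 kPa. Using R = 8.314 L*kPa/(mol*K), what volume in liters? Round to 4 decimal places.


PV = nRT, solve for V = nRT / P.
nRT = 1.371 * 8.314 * 341 = 3886.8865
V = 3886.8865 / 171
V = 22.73033041 L, rounded to 4 dp:

22.7303 L


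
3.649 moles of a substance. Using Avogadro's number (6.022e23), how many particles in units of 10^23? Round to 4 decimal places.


N = n * NA, then divide by 1e23 for the requested units.
N / 1e23 = n * 6.022
N / 1e23 = 3.649 * 6.022
N / 1e23 = 21.974278, rounded to 4 dp:

21.9743


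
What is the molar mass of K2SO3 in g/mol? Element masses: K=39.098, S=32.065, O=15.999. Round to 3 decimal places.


M = sum(count * atomic_mass) over atoms.
M = 2*39.098 + 1*32.065 + 3*15.999
M = 78.196 + 32.065 + 47.997
M = 158.258 g/mol, rounded to 3 dp:

158.258 g/mol


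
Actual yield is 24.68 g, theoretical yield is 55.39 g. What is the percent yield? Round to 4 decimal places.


% yield = 100 * actual / theoretical
% yield = 100 * 24.68 / 55.39
% yield = 44.5567792 %, rounded to 4 dp:

44.5568 %


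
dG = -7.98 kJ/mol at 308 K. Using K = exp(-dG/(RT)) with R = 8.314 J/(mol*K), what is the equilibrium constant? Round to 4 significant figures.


dG is in kJ/mol; multiply by 1000 to match R in J/(mol*K).
RT = 8.314 * 308 = 2560.712 J/mol
exponent = -dG*1000 / (RT) = -(-7.98*1000) / 2560.712 = 3.11632077
K = exp(3.11632077)
K = 22.563211, rounded to 4 significant figures:

22.56


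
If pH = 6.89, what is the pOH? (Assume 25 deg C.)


At 25 deg C, pH + pOH = 14.
pOH = 14 - pH = 14 - 6.89
pOH = 7.11:

7.11


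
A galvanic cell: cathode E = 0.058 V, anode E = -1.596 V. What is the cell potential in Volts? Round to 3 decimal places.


Standard cell potential: E_cell = E_cathode - E_anode.
E_cell = 0.058 - (-1.596)
E_cell = 1.654 V, rounded to 3 dp:

1.654 V


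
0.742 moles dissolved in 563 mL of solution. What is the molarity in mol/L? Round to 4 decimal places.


Convert volume to liters: V_L = V_mL / 1000.
V_L = 563 / 1000 = 0.563 L
M = n / V_L = 0.742 / 0.563
M = 1.31793961 mol/L, rounded to 4 dp:

1.3179 mol/L


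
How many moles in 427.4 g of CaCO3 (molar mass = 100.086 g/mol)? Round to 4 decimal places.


n = mass / M
n = 427.4 / 100.086
n = 4.27032752 mol, rounded to 4 dp:

4.2703 mol


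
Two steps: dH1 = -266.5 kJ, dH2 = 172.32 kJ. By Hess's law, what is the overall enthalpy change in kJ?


Hess's law: enthalpy is a state function, so add the step enthalpies.
dH_total = dH1 + dH2 = -266.5 + (172.32)
dH_total = -94.18 kJ:

-94.18 kJ


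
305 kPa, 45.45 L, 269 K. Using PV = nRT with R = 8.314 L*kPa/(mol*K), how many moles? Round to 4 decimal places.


PV = nRT, solve for n = PV / (RT).
PV = 305 * 45.45 = 13862.25
RT = 8.314 * 269 = 2236.466
n = 13862.25 / 2236.466
n = 6.19828336 mol, rounded to 4 dp:

6.1983 mol


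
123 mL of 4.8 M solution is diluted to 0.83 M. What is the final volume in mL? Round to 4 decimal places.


Dilution: M1*V1 = M2*V2, solve for V2.
V2 = M1*V1 / M2
V2 = 4.8 * 123 / 0.83
V2 = 590.4 / 0.83
V2 = 711.3253012 mL, rounded to 4 dp:

711.3253 mL


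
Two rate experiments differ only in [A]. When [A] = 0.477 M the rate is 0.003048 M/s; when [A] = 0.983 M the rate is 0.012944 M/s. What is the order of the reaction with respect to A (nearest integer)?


Rate is proportional to [A]^n, so rate2/rate1 = ([A]2/[A]1)^n. Take logs to solve for n.
rate2/rate1 = 0.012944 / 0.003048 = 4.2467
[A]2/[A]1 = 0.983 / 0.477 = 2.0608
n = ln(4.2467) / ln(2.0608) = 2.0
Nearest integer order:

2


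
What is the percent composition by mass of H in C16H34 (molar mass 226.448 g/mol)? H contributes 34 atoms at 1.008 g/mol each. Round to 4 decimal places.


pct = 100 * (n_elem * M_elem) / M_total
mass_contribution = 34 * 1.008 = 34.272 g/mol
pct = 100 * 34.272 / 226.448
pct = 15.13460044 %, rounded to 4 dp:

15.1346 %


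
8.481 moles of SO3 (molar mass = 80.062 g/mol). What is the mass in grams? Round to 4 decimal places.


mass = n * M
mass = 8.481 * 80.062
mass = 679.005822 g, rounded to 4 dp:

679.0058 g


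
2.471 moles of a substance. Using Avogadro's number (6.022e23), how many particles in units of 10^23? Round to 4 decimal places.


N = n * NA, then divide by 1e23 for the requested units.
N / 1e23 = n * 6.022
N / 1e23 = 2.471 * 6.022
N / 1e23 = 14.880362, rounded to 4 dp:

14.8804


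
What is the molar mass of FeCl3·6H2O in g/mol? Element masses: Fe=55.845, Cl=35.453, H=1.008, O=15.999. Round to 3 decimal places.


M = sum(count * atomic_mass) over atoms.
M = 1*55.845 + 3*35.453 + 12*1.008 + 6*15.999
M = 55.845 + 106.359 + 12.096 + 95.994
M = 270.294 g/mol, rounded to 3 dp:

270.294 g/mol


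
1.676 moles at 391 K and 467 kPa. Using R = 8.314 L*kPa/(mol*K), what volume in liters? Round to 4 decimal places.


PV = nRT, solve for V = nRT / P.
nRT = 1.676 * 8.314 * 391 = 5448.2972
V = 5448.2972 / 467
V = 11.66658929 L, rounded to 4 dp:

11.6666 L


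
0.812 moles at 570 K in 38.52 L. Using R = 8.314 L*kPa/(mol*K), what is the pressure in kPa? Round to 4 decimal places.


PV = nRT, solve for P = nRT / V.
nRT = 0.812 * 8.314 * 570 = 3848.0518
P = 3848.0518 / 38.52
P = 99.8975026 kPa, rounded to 4 dp:

99.8975 kPa


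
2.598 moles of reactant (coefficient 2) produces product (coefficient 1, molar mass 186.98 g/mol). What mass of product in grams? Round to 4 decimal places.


Use the coefficient ratio to convert reactant moles to product moles, then multiply by the product's molar mass.
moles_P = moles_R * (coeff_P / coeff_R) = 2.598 * (1/2) = 1.299
mass_P = moles_P * M_P = 1.299 * 186.98
mass_P = 242.88702 g, rounded to 4 dp:

242.8870 g


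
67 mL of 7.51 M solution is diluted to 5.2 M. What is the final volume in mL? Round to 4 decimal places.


Dilution: M1*V1 = M2*V2, solve for V2.
V2 = M1*V1 / M2
V2 = 7.51 * 67 / 5.2
V2 = 503.17 / 5.2
V2 = 96.76346154 mL, rounded to 4 dp:

96.7635 mL


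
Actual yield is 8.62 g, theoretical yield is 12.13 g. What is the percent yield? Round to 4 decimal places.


% yield = 100 * actual / theoretical
% yield = 100 * 8.62 / 12.13
% yield = 71.06347898 %, rounded to 4 dp:

71.0635 %


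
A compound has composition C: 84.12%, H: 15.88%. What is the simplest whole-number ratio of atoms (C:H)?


Assume 100 g of compound, divide each mass% by atomic mass to get moles, then normalize by the smallest to get a raw atom ratio.
Moles per 100 g: C: 84.12/12.011 = 7.0036, H: 15.88/1.008 = 15.754
Raw ratio (divide by min = 7.0036): C: 1.0, H: 2.249
Multiply by 4 to clear fractions: C: 4.0 ~= 4, H: 8.998 ~= 9
Reduce by GCD to get the simplest whole-number ratio:

4:9


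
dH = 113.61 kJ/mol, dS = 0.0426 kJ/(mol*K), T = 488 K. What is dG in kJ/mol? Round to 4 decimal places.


Gibbs: dG = dH - T*dS (consistent units, dS already in kJ/(mol*K)).
T*dS = 488 * 0.0426 = 20.7888
dG = 113.61 - (20.7888)
dG = 92.8212 kJ/mol, rounded to 4 dp:

92.8212 kJ/mol


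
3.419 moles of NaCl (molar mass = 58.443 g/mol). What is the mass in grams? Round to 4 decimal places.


mass = n * M
mass = 3.419 * 58.443
mass = 199.816617 g, rounded to 4 dp:

199.8166 g


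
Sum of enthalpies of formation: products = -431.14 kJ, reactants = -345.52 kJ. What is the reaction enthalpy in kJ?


dH_rxn = sum(dH_f products) - sum(dH_f reactants)
dH_rxn = -431.14 - (-345.52)
dH_rxn = -85.62 kJ:

-85.62 kJ


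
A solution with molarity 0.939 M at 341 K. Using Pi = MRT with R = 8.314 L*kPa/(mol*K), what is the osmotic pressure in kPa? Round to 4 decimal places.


Osmotic pressure (van't Hoff): Pi = M*R*T.
RT = 8.314 * 341 = 2835.074
Pi = 0.939 * 2835.074
Pi = 2662.134486 kPa, rounded to 4 dp:

2662.1345 kPa


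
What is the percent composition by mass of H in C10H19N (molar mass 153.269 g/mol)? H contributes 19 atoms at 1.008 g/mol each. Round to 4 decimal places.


pct = 100 * (n_elem * M_elem) / M_total
mass_contribution = 19 * 1.008 = 19.152 g/mol
pct = 100 * 19.152 / 153.269
pct = 12.49567753 %, rounded to 4 dp:

12.4957 %


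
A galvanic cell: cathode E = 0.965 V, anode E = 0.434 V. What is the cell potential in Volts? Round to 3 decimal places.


Standard cell potential: E_cell = E_cathode - E_anode.
E_cell = 0.965 - (0.434)
E_cell = 0.531 V, rounded to 3 dp:

0.531 V


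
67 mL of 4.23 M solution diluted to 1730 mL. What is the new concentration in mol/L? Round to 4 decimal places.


Dilution: M1*V1 = M2*V2, solve for M2.
M2 = M1*V1 / V2
M2 = 4.23 * 67 / 1730
M2 = 283.41 / 1730
M2 = 0.16382081 mol/L, rounded to 4 dp:

0.1638 mol/L


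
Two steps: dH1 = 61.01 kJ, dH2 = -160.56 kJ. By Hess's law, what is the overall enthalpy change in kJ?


Hess's law: enthalpy is a state function, so add the step enthalpies.
dH_total = dH1 + dH2 = 61.01 + (-160.56)
dH_total = -99.55 kJ:

-99.55 kJ


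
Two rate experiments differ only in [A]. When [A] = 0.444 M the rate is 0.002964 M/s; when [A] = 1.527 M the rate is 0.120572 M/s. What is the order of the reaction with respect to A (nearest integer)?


Rate is proportional to [A]^n, so rate2/rate1 = ([A]2/[A]1)^n. Take logs to solve for n.
rate2/rate1 = 0.120572 / 0.002964 = 40.6788
[A]2/[A]1 = 1.527 / 0.444 = 3.4392
n = ln(40.6788) / ln(3.4392) = 3.0
Nearest integer order:

3


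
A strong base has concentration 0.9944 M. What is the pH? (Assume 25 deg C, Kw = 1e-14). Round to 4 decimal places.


A strong base dissociates completely, so [OH-] equals the given concentration.
pOH = -log10([OH-]) = -log10(0.9944) = 0.002439
pH = 14 - pOH = 14 - 0.002439
pH = 13.997561, rounded to 4 dp:

13.9976


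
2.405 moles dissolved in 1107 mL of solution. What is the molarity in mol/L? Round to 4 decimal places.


Convert volume to liters: V_L = V_mL / 1000.
V_L = 1107 / 1000 = 1.107 L
M = n / V_L = 2.405 / 1.107
M = 2.17253839 mol/L, rounded to 4 dp:

2.1725 mol/L


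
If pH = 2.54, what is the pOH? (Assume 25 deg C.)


At 25 deg C, pH + pOH = 14.
pOH = 14 - pH = 14 - 2.54
pOH = 11.46:

11.46


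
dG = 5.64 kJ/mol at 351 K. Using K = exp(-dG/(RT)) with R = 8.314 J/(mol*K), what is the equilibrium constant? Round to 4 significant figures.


dG is in kJ/mol; multiply by 1000 to match R in J/(mol*K).
RT = 8.314 * 351 = 2918.214 J/mol
exponent = -dG*1000 / (RT) = -(5.64*1000) / 2918.214 = -1.93268897
K = exp(-1.93268897)
K = 0.14475842, rounded to 4 significant figures:

0.1448


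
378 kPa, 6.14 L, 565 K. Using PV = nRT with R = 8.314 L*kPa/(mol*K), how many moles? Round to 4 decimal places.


PV = nRT, solve for n = PV / (RT).
PV = 378 * 6.14 = 2320.92
RT = 8.314 * 565 = 4697.41
n = 2320.92 / 4697.41
n = 0.49408504 mol, rounded to 4 dp:

0.4941 mol


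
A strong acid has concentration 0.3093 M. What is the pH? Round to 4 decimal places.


A strong acid dissociates completely, so [H+] equals the given concentration.
pH = -log10([H+]) = -log10(0.3093)
pH = 0.50962008, rounded to 4 dp:

0.5096


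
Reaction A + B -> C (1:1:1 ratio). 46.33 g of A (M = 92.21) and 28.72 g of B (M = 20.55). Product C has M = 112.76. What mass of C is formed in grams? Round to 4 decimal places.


Find moles of each reactant; the smaller value is the limiting reagent in a 1:1:1 reaction, so moles_C equals moles of the limiter.
n_A = mass_A / M_A = 46.33 / 92.21 = 0.50244 mol
n_B = mass_B / M_B = 28.72 / 20.55 = 1.397567 mol
Limiting reagent: A (smaller), n_limiting = 0.50244 mol
mass_C = n_limiting * M_C = 0.50244 * 112.76
mass_C = 56.6551344 g, rounded to 4 dp:

56.6551 g


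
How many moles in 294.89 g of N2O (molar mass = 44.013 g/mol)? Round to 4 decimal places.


n = mass / M
n = 294.89 / 44.013
n = 6.70006589 mol, rounded to 4 dp:

6.7001 mol


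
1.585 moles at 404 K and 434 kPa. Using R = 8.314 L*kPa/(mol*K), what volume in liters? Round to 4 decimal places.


PV = nRT, solve for V = nRT / P.
nRT = 1.585 * 8.314 * 404 = 5323.7868
V = 5323.7868 / 434
V = 12.26678986 L, rounded to 4 dp:

12.2668 L


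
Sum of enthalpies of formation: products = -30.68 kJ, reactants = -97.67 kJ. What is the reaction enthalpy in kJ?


dH_rxn = sum(dH_f products) - sum(dH_f reactants)
dH_rxn = -30.68 - (-97.67)
dH_rxn = 66.99 kJ:

66.99 kJ


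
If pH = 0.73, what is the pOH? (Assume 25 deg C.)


At 25 deg C, pH + pOH = 14.
pOH = 14 - pH = 14 - 0.73
pOH = 13.27:

13.27


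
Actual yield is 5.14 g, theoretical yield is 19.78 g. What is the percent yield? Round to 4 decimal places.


% yield = 100 * actual / theoretical
% yield = 100 * 5.14 / 19.78
% yield = 25.98584429 %, rounded to 4 dp:

25.9858 %


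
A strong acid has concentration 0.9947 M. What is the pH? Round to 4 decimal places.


A strong acid dissociates completely, so [H+] equals the given concentration.
pH = -log10([H+]) = -log10(0.9947)
pH = 0.00230788, rounded to 4 dp:

0.0023


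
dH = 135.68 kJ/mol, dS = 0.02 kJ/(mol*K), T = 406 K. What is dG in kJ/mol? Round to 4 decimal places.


Gibbs: dG = dH - T*dS (consistent units, dS already in kJ/(mol*K)).
T*dS = 406 * 0.02 = 8.12
dG = 135.68 - (8.12)
dG = 127.56 kJ/mol, rounded to 4 dp:

127.5600 kJ/mol


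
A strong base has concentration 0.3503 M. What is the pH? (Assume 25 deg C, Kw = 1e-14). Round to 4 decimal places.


A strong base dissociates completely, so [OH-] equals the given concentration.
pOH = -log10([OH-]) = -log10(0.3503) = 0.45556
pH = 14 - pOH = 14 - 0.45556
pH = 13.54444, rounded to 4 dp:

13.5444


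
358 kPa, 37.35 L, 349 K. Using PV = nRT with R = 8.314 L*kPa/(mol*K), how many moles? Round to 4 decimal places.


PV = nRT, solve for n = PV / (RT).
PV = 358 * 37.35 = 13371.3
RT = 8.314 * 349 = 2901.586
n = 13371.3 / 2901.586
n = 4.60827285 mol, rounded to 4 dp:

4.6083 mol


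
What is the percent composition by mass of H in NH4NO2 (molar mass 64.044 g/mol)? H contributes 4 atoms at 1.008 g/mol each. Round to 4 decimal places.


pct = 100 * (n_elem * M_elem) / M_total
mass_contribution = 4 * 1.008 = 4.032 g/mol
pct = 100 * 4.032 / 64.044
pct = 6.29567173 %, rounded to 4 dp:

6.2957 %


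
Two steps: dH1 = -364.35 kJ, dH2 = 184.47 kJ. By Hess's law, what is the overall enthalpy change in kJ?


Hess's law: enthalpy is a state function, so add the step enthalpies.
dH_total = dH1 + dH2 = -364.35 + (184.47)
dH_total = -179.88 kJ:

-179.88 kJ


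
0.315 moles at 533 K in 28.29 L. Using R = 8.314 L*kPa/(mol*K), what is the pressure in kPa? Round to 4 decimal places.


PV = nRT, solve for P = nRT / V.
nRT = 0.315 * 8.314 * 533 = 1395.879
P = 1395.879 / 28.29
P = 49.34178155 kPa, rounded to 4 dp:

49.3418 kPa


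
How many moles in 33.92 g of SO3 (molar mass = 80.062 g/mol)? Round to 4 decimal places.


n = mass / M
n = 33.92 / 80.062
n = 0.42367165 mol, rounded to 4 dp:

0.4237 mol


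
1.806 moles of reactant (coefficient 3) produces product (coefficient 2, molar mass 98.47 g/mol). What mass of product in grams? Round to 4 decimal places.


Use the coefficient ratio to convert reactant moles to product moles, then multiply by the product's molar mass.
moles_P = moles_R * (coeff_P / coeff_R) = 1.806 * (2/3) = 1.204
mass_P = moles_P * M_P = 1.204 * 98.47
mass_P = 118.55788 g, rounded to 4 dp:

118.5579 g


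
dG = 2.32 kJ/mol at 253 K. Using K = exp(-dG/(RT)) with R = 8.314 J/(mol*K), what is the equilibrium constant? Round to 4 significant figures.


dG is in kJ/mol; multiply by 1000 to match R in J/(mol*K).
RT = 8.314 * 253 = 2103.442 J/mol
exponent = -dG*1000 / (RT) = -(2.32*1000) / 2103.442 = -1.10295411
K = exp(-1.10295411)
K = 0.3318892, rounded to 4 significant figures:

0.3319


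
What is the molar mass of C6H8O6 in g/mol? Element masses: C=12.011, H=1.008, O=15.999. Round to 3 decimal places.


M = sum(count * atomic_mass) over atoms.
M = 6*12.011 + 8*1.008 + 6*15.999
M = 72.066 + 8.064 + 95.994
M = 176.124 g/mol, rounded to 3 dp:

176.124 g/mol


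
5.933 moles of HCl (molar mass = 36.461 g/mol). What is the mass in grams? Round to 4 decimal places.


mass = n * M
mass = 5.933 * 36.461
mass = 216.323113 g, rounded to 4 dp:

216.3231 g


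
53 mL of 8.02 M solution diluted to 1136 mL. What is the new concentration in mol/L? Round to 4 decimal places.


Dilution: M1*V1 = M2*V2, solve for M2.
M2 = M1*V1 / V2
M2 = 8.02 * 53 / 1136
M2 = 425.06 / 1136
M2 = 0.37417254 mol/L, rounded to 4 dp:

0.3742 mol/L


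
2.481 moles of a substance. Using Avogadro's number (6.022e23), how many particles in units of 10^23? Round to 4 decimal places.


N = n * NA, then divide by 1e23 for the requested units.
N / 1e23 = n * 6.022
N / 1e23 = 2.481 * 6.022
N / 1e23 = 14.940582, rounded to 4 dp:

14.9406


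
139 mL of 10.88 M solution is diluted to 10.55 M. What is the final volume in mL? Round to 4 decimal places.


Dilution: M1*V1 = M2*V2, solve for V2.
V2 = M1*V1 / M2
V2 = 10.88 * 139 / 10.55
V2 = 1512.32 / 10.55
V2 = 143.3478673 mL, rounded to 4 dp:

143.3479 mL


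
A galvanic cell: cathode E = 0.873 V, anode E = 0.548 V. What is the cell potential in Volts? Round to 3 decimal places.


Standard cell potential: E_cell = E_cathode - E_anode.
E_cell = 0.873 - (0.548)
E_cell = 0.325 V, rounded to 3 dp:

0.325 V


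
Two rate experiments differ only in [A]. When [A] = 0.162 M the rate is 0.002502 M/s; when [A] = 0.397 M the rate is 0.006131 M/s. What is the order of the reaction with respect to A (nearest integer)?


Rate is proportional to [A]^n, so rate2/rate1 = ([A]2/[A]1)^n. Take logs to solve for n.
rate2/rate1 = 0.006131 / 0.002502 = 2.4504
[A]2/[A]1 = 0.397 / 0.162 = 2.4506
n = ln(2.4504) / ln(2.4506) = 1.0
Nearest integer order:

1


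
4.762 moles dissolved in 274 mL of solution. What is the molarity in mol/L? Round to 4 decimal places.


Convert volume to liters: V_L = V_mL / 1000.
V_L = 274 / 1000 = 0.274 L
M = n / V_L = 4.762 / 0.274
M = 17.37956204 mol/L, rounded to 4 dp:

17.3796 mol/L


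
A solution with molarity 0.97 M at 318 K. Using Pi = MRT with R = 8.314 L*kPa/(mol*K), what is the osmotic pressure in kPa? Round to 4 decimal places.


Osmotic pressure (van't Hoff): Pi = M*R*T.
RT = 8.314 * 318 = 2643.852
Pi = 0.97 * 2643.852
Pi = 2564.53644 kPa, rounded to 4 dp:

2564.5364 kPa


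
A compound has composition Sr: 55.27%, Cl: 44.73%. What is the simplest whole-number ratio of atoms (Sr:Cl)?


Assume 100 g of compound, divide each mass% by atomic mass to get moles, then normalize by the smallest to get a raw atom ratio.
Moles per 100 g: Sr: 55.27/87.62 = 0.6308, Cl: 44.73/35.453 = 1.2617
Raw ratio (divide by min = 0.6308): Sr: 1.0, Cl: 2.0
Multiply by 1 to clear fractions: Sr: 1.0 ~= 1, Cl: 2.0 ~= 2
Reduce by GCD to get the simplest whole-number ratio:

1:2


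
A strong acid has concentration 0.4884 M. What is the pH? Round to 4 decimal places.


A strong acid dissociates completely, so [H+] equals the given concentration.
pH = -log10([H+]) = -log10(0.4884)
pH = 0.31122434, rounded to 4 dp:

0.3112


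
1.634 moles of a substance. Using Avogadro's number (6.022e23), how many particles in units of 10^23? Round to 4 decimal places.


N = n * NA, then divide by 1e23 for the requested units.
N / 1e23 = n * 6.022
N / 1e23 = 1.634 * 6.022
N / 1e23 = 9.839948, rounded to 4 dp:

9.8399


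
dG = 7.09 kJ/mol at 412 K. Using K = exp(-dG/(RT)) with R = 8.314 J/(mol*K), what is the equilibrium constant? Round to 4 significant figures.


dG is in kJ/mol; multiply by 1000 to match R in J/(mol*K).
RT = 8.314 * 412 = 3425.368 J/mol
exponent = -dG*1000 / (RT) = -(7.09*1000) / 3425.368 = -2.0698506
K = exp(-2.0698506)
K = 0.12620464, rounded to 4 significant figures:

0.1262


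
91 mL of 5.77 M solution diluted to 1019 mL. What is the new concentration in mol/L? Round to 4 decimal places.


Dilution: M1*V1 = M2*V2, solve for M2.
M2 = M1*V1 / V2
M2 = 5.77 * 91 / 1019
M2 = 525.07 / 1019
M2 = 0.51527969 mol/L, rounded to 4 dp:

0.5153 mol/L


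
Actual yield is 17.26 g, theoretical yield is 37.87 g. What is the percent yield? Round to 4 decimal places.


% yield = 100 * actual / theoretical
% yield = 100 * 17.26 / 37.87
% yield = 45.57697386 %, rounded to 4 dp:

45.5770 %


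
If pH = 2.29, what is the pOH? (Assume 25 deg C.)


At 25 deg C, pH + pOH = 14.
pOH = 14 - pH = 14 - 2.29
pOH = 11.71:

11.71


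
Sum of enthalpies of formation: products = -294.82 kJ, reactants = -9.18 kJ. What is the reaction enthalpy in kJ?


dH_rxn = sum(dH_f products) - sum(dH_f reactants)
dH_rxn = -294.82 - (-9.18)
dH_rxn = -285.64 kJ:

-285.64 kJ


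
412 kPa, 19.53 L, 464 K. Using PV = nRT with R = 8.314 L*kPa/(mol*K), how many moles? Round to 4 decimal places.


PV = nRT, solve for n = PV / (RT).
PV = 412 * 19.53 = 8046.36
RT = 8.314 * 464 = 3857.696
n = 8046.36 / 3857.696
n = 2.08579421 mol, rounded to 4 dp:

2.0858 mol


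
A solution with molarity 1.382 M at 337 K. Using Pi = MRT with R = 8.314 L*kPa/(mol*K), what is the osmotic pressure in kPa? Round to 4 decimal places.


Osmotic pressure (van't Hoff): Pi = M*R*T.
RT = 8.314 * 337 = 2801.818
Pi = 1.382 * 2801.818
Pi = 3872.112476 kPa, rounded to 4 dp:

3872.1125 kPa


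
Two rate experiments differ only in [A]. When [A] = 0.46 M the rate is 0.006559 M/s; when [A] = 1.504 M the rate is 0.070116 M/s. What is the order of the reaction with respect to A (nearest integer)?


Rate is proportional to [A]^n, so rate2/rate1 = ([A]2/[A]1)^n. Take logs to solve for n.
rate2/rate1 = 0.070116 / 0.006559 = 10.69
[A]2/[A]1 = 1.504 / 0.46 = 3.2696
n = ln(10.69) / ln(3.2696) = 2.0
Nearest integer order:

2


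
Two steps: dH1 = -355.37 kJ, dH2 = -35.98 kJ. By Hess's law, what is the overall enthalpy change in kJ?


Hess's law: enthalpy is a state function, so add the step enthalpies.
dH_total = dH1 + dH2 = -355.37 + (-35.98)
dH_total = -391.35 kJ:

-391.35 kJ


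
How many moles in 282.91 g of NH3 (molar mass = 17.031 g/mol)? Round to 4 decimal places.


n = mass / M
n = 282.91 / 17.031
n = 16.6114732 mol, rounded to 4 dp:

16.6115 mol


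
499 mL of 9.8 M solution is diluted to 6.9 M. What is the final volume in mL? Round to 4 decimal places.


Dilution: M1*V1 = M2*V2, solve for V2.
V2 = M1*V1 / M2
V2 = 9.8 * 499 / 6.9
V2 = 4890.2 / 6.9
V2 = 708.72463768 mL, rounded to 4 dp:

708.7246 mL


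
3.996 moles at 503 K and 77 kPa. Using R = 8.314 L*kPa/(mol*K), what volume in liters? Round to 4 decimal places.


PV = nRT, solve for V = nRT / P.
nRT = 3.996 * 8.314 * 503 = 16711.0402
V = 16711.0402 / 77
V = 217.0264961 L, rounded to 4 dp:

217.0265 L


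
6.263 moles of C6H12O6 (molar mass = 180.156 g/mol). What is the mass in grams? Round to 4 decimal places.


mass = n * M
mass = 6.263 * 180.156
mass = 1128.317028 g, rounded to 4 dp:

1128.3170 g


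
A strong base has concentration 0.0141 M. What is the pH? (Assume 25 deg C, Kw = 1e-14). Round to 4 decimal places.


A strong base dissociates completely, so [OH-] equals the given concentration.
pOH = -log10([OH-]) = -log10(0.0141) = 1.850781
pH = 14 - pOH = 14 - 1.850781
pH = 12.149219, rounded to 4 dp:

12.1492


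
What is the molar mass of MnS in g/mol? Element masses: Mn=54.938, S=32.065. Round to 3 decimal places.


M = sum(count * atomic_mass) over atoms.
M = 1*54.938 + 1*32.065
M = 54.938 + 32.065
M = 87.003 g/mol, rounded to 3 dp:

87.003 g/mol


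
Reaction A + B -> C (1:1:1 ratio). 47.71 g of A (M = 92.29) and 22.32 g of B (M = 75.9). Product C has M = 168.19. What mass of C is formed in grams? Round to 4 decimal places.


Find moles of each reactant; the smaller value is the limiting reagent in a 1:1:1 reaction, so moles_C equals moles of the limiter.
n_A = mass_A / M_A = 47.71 / 92.29 = 0.516957 mol
n_B = mass_B / M_B = 22.32 / 75.9 = 0.294071 mol
Limiting reagent: B (smaller), n_limiting = 0.294071 mol
mass_C = n_limiting * M_C = 0.294071 * 168.19
mass_C = 49.45980149 g, rounded to 4 dp:

49.4598 g


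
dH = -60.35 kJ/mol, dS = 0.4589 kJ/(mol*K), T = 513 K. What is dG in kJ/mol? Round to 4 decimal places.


Gibbs: dG = dH - T*dS (consistent units, dS already in kJ/(mol*K)).
T*dS = 513 * 0.4589 = 235.4157
dG = -60.35 - (235.4157)
dG = -295.7657 kJ/mol, rounded to 4 dp:

-295.7657 kJ/mol


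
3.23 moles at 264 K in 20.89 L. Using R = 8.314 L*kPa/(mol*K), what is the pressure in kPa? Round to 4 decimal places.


PV = nRT, solve for P = nRT / V.
nRT = 3.23 * 8.314 * 264 = 7089.5141
P = 7089.5141 / 20.89
P = 339.37358066 kPa, rounded to 4 dp:

339.3736 kPa


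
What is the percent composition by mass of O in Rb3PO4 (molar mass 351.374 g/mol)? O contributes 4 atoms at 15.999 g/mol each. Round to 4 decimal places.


pct = 100 * (n_elem * M_elem) / M_total
mass_contribution = 4 * 15.999 = 63.996 g/mol
pct = 100 * 63.996 / 351.374
pct = 18.21307211 %, rounded to 4 dp:

18.2131 %


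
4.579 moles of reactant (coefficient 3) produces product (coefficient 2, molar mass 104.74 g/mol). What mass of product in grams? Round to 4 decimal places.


Use the coefficient ratio to convert reactant moles to product moles, then multiply by the product's molar mass.
moles_P = moles_R * (coeff_P / coeff_R) = 4.579 * (2/3) = 3.052667
mass_P = moles_P * M_P = 3.052667 * 104.74
mass_P = 319.73634158 g, rounded to 4 dp:

319.7363 g


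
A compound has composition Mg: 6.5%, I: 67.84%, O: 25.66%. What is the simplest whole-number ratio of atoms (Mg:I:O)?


Assume 100 g of compound, divide each mass% by atomic mass to get moles, then normalize by the smallest to get a raw atom ratio.
Moles per 100 g: Mg: 6.5/24.305 = 0.2674, I: 67.84/126.904 = 0.5346, O: 25.66/15.999 = 1.6039
Raw ratio (divide by min = 0.2674): Mg: 1.0, I: 1.999, O: 5.997
Multiply by 1 to clear fractions: Mg: 1.0 ~= 1, I: 1.999 ~= 2, O: 5.997 ~= 6
Reduce by GCD to get the simplest whole-number ratio:

1:2:6


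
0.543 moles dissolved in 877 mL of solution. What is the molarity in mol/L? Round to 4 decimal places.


Convert volume to liters: V_L = V_mL / 1000.
V_L = 877 / 1000 = 0.877 L
M = n / V_L = 0.543 / 0.877
M = 0.61915621 mol/L, rounded to 4 dp:

0.6192 mol/L


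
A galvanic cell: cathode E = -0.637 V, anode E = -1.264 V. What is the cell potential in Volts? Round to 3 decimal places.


Standard cell potential: E_cell = E_cathode - E_anode.
E_cell = -0.637 - (-1.264)
E_cell = 0.627 V, rounded to 3 dp:

0.627 V


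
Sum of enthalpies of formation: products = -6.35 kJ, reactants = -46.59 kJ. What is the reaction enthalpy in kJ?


dH_rxn = sum(dH_f products) - sum(dH_f reactants)
dH_rxn = -6.35 - (-46.59)
dH_rxn = 40.24 kJ:

40.24 kJ


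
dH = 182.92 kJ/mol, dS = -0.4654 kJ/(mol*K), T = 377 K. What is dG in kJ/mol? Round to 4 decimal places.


Gibbs: dG = dH - T*dS (consistent units, dS already in kJ/(mol*K)).
T*dS = 377 * -0.4654 = -175.4558
dG = 182.92 - (-175.4558)
dG = 358.3758 kJ/mol, rounded to 4 dp:

358.3758 kJ/mol


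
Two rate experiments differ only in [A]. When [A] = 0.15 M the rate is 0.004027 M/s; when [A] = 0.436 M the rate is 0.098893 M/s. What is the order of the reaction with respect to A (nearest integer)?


Rate is proportional to [A]^n, so rate2/rate1 = ([A]2/[A]1)^n. Take logs to solve for n.
rate2/rate1 = 0.098893 / 0.004027 = 24.5575
[A]2/[A]1 = 0.436 / 0.15 = 2.9067
n = ln(24.5575) / ln(2.9067) = 3.0
Nearest integer order:

3


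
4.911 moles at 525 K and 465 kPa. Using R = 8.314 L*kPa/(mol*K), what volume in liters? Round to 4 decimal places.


PV = nRT, solve for V = nRT / P.
nRT = 4.911 * 8.314 * 525 = 21435.7783
V = 21435.7783 / 465
V = 46.09844796 L, rounded to 4 dp:

46.0984 L


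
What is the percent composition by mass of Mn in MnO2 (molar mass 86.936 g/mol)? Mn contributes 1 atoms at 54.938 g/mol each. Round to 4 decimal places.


pct = 100 * (n_elem * M_elem) / M_total
mass_contribution = 1 * 54.938 = 54.938 g/mol
pct = 100 * 54.938 / 86.936
pct = 63.19361369 %, rounded to 4 dp:

63.1936 %


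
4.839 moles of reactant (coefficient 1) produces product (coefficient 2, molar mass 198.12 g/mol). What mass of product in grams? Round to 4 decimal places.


Use the coefficient ratio to convert reactant moles to product moles, then multiply by the product's molar mass.
moles_P = moles_R * (coeff_P / coeff_R) = 4.839 * (2/1) = 9.678
mass_P = moles_P * M_P = 9.678 * 198.12
mass_P = 1917.40536 g, rounded to 4 dp:

1917.4054 g


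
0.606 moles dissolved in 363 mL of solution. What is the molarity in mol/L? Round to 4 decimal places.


Convert volume to liters: V_L = V_mL / 1000.
V_L = 363 / 1000 = 0.363 L
M = n / V_L = 0.606 / 0.363
M = 1.66942149 mol/L, rounded to 4 dp:

1.6694 mol/L


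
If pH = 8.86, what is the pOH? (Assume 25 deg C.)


At 25 deg C, pH + pOH = 14.
pOH = 14 - pH = 14 - 8.86
pOH = 5.14:

5.14


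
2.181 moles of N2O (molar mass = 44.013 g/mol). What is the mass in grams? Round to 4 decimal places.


mass = n * M
mass = 2.181 * 44.013
mass = 95.992353 g, rounded to 4 dp:

95.9924 g


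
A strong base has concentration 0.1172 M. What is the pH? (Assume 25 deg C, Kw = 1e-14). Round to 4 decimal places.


A strong base dissociates completely, so [OH-] equals the given concentration.
pOH = -log10([OH-]) = -log10(0.1172) = 0.931072
pH = 14 - pOH = 14 - 0.931072
pH = 13.068928, rounded to 4 dp:

13.0689


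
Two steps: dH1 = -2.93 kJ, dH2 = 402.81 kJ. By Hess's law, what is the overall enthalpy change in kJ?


Hess's law: enthalpy is a state function, so add the step enthalpies.
dH_total = dH1 + dH2 = -2.93 + (402.81)
dH_total = 399.88 kJ:

399.88 kJ


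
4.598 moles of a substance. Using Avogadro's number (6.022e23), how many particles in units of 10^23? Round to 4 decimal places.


N = n * NA, then divide by 1e23 for the requested units.
N / 1e23 = n * 6.022
N / 1e23 = 4.598 * 6.022
N / 1e23 = 27.689156, rounded to 4 dp:

27.6892


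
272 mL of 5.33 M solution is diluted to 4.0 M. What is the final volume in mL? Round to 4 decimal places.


Dilution: M1*V1 = M2*V2, solve for V2.
V2 = M1*V1 / M2
V2 = 5.33 * 272 / 4.0
V2 = 1449.76 / 4.0
V2 = 362.44 mL, rounded to 4 dp:

362.4400 mL


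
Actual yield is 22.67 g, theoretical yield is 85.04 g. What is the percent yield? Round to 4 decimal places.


% yield = 100 * actual / theoretical
% yield = 100 * 22.67 / 85.04
% yield = 26.65804327 %, rounded to 4 dp:

26.6580 %


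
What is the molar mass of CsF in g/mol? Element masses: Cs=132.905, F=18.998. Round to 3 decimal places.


M = sum(count * atomic_mass) over atoms.
M = 1*132.905 + 1*18.998
M = 132.905 + 18.998
M = 151.903 g/mol, rounded to 3 dp:

151.903 g/mol


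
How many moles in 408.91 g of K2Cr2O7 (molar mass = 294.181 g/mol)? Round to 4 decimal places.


n = mass / M
n = 408.91 / 294.181
n = 1.3899946 mol, rounded to 4 dp:

1.3900 mol


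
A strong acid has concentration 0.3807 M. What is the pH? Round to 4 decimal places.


A strong acid dissociates completely, so [H+] equals the given concentration.
pH = -log10([H+]) = -log10(0.3807)
pH = 0.41941712, rounded to 4 dp:

0.4194


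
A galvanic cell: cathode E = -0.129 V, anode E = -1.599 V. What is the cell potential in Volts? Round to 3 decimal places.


Standard cell potential: E_cell = E_cathode - E_anode.
E_cell = -0.129 - (-1.599)
E_cell = 1.47 V, rounded to 3 dp:

1.470 V


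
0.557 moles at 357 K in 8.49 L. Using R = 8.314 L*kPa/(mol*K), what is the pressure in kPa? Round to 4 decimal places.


PV = nRT, solve for P = nRT / V.
nRT = 0.557 * 8.314 * 357 = 1653.2306
P = 1653.2306 / 8.49
P = 194.72680801 kPa, rounded to 4 dp:

194.7268 kPa


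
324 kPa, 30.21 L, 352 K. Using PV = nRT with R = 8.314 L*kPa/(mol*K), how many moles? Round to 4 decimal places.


PV = nRT, solve for n = PV / (RT).
PV = 324 * 30.21 = 9788.04
RT = 8.314 * 352 = 2926.528
n = 9788.04 / 2926.528
n = 3.34459127 mol, rounded to 4 dp:

3.3446 mol


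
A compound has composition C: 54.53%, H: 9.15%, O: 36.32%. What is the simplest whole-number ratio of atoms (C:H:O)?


Assume 100 g of compound, divide each mass% by atomic mass to get moles, then normalize by the smallest to get a raw atom ratio.
Moles per 100 g: C: 54.53/12.011 = 4.54, H: 9.15/1.008 = 9.0774, O: 36.32/15.999 = 2.2701
Raw ratio (divide by min = 2.2701): C: 2.0, H: 3.999, O: 1.0
Multiply by 1 to clear fractions: C: 2.0 ~= 2, H: 3.999 ~= 4, O: 1.0 ~= 1
Reduce by GCD to get the simplest whole-number ratio:

2:4:1
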